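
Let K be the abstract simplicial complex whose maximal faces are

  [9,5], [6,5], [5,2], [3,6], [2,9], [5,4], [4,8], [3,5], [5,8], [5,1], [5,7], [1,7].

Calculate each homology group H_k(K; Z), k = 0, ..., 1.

Fix the vertex order 1 < 2 < 3 < 4 < 5 < 6 < 7 < 8 < 9 and write every simplex with vertices in increasing order. Then dim K = 1 and the simplices of K are:

  0-simplices (9): [1], [2], [3], [4], [5], [6], [7], [8], [9]
  1-simplices (12): [1,5], [1,7], [2,5], [2,9], [3,5], [3,6], [4,5], [4,8], [5,6], [5,7], [5,8], [5,9]

giving chain groups C_0 ≅ Z^9, C_1 ≅ Z^12.

The boundary map ∂_1: C_1 → C_0 is given by ∂[p,q] = [q] − [p].
As a 9×12 matrix over Z this has rank 8, with invariant factors (1,1,1,1,1,1,1,1).

Computing H_k = (kernel of ∂_k) / (image of ∂_{k+1}):

  H_0: rank C_0 − rank ∂_1 = 9 − 8 = 1, and the invariant factors of ∂_1 are all 1, so H_0 = Z.
  H_1: rank ker ∂_1 − rank ∂_2 = (12 − 8) − 0 = 4, and there is no ∂_2, so H_1 = Z^4.

H_0 = Z,  H_1 = Z^4.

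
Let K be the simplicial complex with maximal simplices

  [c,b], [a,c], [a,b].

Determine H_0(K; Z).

We work with the vertex ordering a < b < c. The simplices of K, each written with vertices in increasing order, are:

  0-simplices (3): a, b, c
  1-simplices (3): ab, ac, bc

giving chain groups C_0 ≅ Z^3, C_1 ≅ Z^3.

Boundary ∂_1: C_1 → C_0 is given by ∂[p,q] = [q] − [p].
This gives a 3×3 integer matrix of rank 2; reducing to Smith normal form yields diagonal entries (1,1).

Now H_k = ker ∂_k / im ∂_{k+1}, so:

  H_0: rank C_0 − rank ∂_1 = 3 − 2 = 1, and the invariant factors of ∂_1 are all 1, so H_0 = Z.

H_0 ≅ Z.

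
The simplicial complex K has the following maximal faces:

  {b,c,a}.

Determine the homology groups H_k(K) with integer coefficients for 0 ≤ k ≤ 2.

Take the total order a < b < c on the vertex set. Then K (dimension 2) consists of the simplices:

  0-simplices (3): a, b, c
  1-simplices (3): ab, ac, bc
  2-simplices (1): abc

giving chain groups C_0 ≅ Z^3, C_1 ≅ Z^3, C_2 ≅ Z^1.

∂_1: C_1 → C_0 sends each edge [p,q] (with p < q) to q − p. For instance
  ∂ab = b − a.
This gives a 3×3 integer matrix of rank 2; reducing to Smith normal form yields diagonal entries (1,1).

Boundary ∂_2: C_2 → C_1 maps a triangle to the signed sum of its edges. For instance
  ∂abc = bc − ac + ab.
This gives a 3×1 integer matrix of rank 1; reducing to Smith normal form yields diagonal entries (1).

From H_k ≅ ker(∂_k) / im(∂_{k+1}) we obtain:

  H_0: rank C_0 − rank ∂_1 = 3 − 2 = 1, and the invariant factors of ∂_1 are all 1, so H_0 = Z.
  H_1: rank ker ∂_1 − rank ∂_2 = (3 − 2) − 1 = 0, and the invariant factors of ∂_2 are all 1, so H_1 = 0.
  H_2: rank ker ∂_2 − rank ∂_3 = (1 − 1) − 0 = 0, and there is no ∂_3, so H_2 = 0.

H_0 ≅ Z,  H_1 = 0,  H_2 = 0.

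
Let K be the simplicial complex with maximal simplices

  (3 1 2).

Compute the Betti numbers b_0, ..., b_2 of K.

We work with the vertex ordering 1 < 2 < 3. The simplices of K, each written with vertices in increasing order, are:

  0-simplices (3): [1], [2], [3]
  1-simplices (3): [1,2], [1,3], [2,3]
  2-simplices (1): [1,2,3]

giving chain groups C_0 ≅ Z^3, C_1 ≅ Z^3, C_2 ≅ Z^1.

The boundary map ∂_1: C_1 → C_0 maps an edge to its endpoints' difference, ∂[p,q] = q − p.
The 3×3 boundary matrix has rank 2 and Smith normal form diag(1,1).

Boundary ∂_2: C_2 → C_1 sends each 2-simplex [p,q,r] to [q,r] − [p,r] + [p,q]. For instance
  ∂[1,2,3] = [2,3] − [1,3] + [1,2].
This gives a 3×1 integer matrix of rank 1; reducing to Smith normal form yields diagonal entries (1).

From H_k ≅ ker(∂_k) / im(∂_{k+1}) we obtain:

  H_0: rank C_0 − rank ∂_1 = 3 − 2 = 1, and the invariant factors of ∂_1 are all 1, so H_0 = Z.
  H_1: rank ker ∂_1 − rank ∂_2 = (3 − 2) − 1 = 0, and the invariant factors of ∂_2 are all 1, so H_1 = 0.
  H_2: rank ker ∂_2 − rank ∂_3 = (1 − 1) − 0 = 0, and there is no ∂_3, so H_2 = 0.

As a check, the Euler characteristic is 3 − 3 + 1 = 1, which agrees with 1 − 0 + 0 = 1.

Hence the Betti numbers are b_0 = 1, b_1 = 0, b_2 = 0.

b_0 = 1, b_1 = 0, b_2 = 0.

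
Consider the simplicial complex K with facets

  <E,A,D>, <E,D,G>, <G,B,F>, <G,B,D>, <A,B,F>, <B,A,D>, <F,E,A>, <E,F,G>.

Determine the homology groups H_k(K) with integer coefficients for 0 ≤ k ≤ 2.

We work with the vertex ordering A < B < D < E < F < G. The simplices of K, each written with vertices in increasing order, are:

  0-simplices (6): A, B, D, E, F, G
  1-simplices (12): AB, AD, AE, AF, BD, BF, BG, DE, DG, EF, EG, FG
  2-simplices (8): ABD, ABF, ADE, AEF, BDG, BFG, DEG, EFG

so the chain groups are C_0 ≅ Z^6, C_1 ≅ Z^12, C_2 ≅ Z^8.

∂_1: C_1 → C_0 sends each edge [p,q] (with p < q) to q − p. For instance
  ∂DG = G − D.
The 6×12 boundary matrix has rank 5 and Smith normal form diag(1,1,1,1,1).

Boundary ∂_2: C_2 → C_1 maps a triangle to the signed sum of its edges. For instance
  ∂EFG = FG − EG + EF,
  ∂BDG = DG − BG + BD.
The 12×8 boundary matrix has rank 7 and Smith normal form diag(1,1,1,1,1,1,1).

Now H_k = ker ∂_k / im ∂_{k+1}, so:

  H_0: rank C_0 − rank ∂_1 = 6 − 5 = 1, and the invariant factors of ∂_1 are all 1, so H_0 ≅ Z.
  H_1: rank ker ∂_1 − rank ∂_2 = (12 − 5) − 7 = 0, and the invariant factors of ∂_2 are all 1, so H_1 ≅ 0.
  H_2: rank ker ∂_2 − rank ∂_3 = (8 − 7) − 0 = 1, and there is no ∂_3, so H_2 ≅ Z.

As a check, the Euler characteristic is 6 − 12 + 8 = 2, which agrees with 1 − 0 + 1 = 2.

H_0 ≅ Z,  H_1 = 0,  H_2 ≅ Z.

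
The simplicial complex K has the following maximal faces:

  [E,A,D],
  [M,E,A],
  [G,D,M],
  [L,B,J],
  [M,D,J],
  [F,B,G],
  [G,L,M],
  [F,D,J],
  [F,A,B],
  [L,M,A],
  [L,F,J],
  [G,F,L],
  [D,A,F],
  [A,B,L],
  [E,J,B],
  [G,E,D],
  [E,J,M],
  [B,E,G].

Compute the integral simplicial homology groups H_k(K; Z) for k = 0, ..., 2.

H_0 ≅ Z,  H_1 ≅ Z ⊕ Z/2,  H_2 = 0.

Order the vertices as A < B < D < E < F < G < J < L < M. Listing each simplex with vertices in this order, K has dimension 2 with simplices:

  0-simplices (9): A, B, D, E, F, G, J, L, M
  1-simplices (27): AB, AD, AE, AF, AL, AM, BE, BF, BG, BJ, BL, DE, DF, DG, DJ, DM, EG, EJ, EM, FG, FJ, FL, GL, GM, JL, JM, LM
  2-simplices (18): ABF, ABL, ADE, ADF, AEM, ALM, BEG, BEJ, BFG, BJL, DEG, DFJ, DGM, DJM, EJM, FGL, FJL, GLM

so the chain groups are C_0 ≅ Z^9, C_1 ≅ Z^27, C_2 ≅ Z^18.

The boundary map ∂_1: C_1 → C_0 maps an edge to its endpoints' difference, ∂[p,q] = q − p. For instance
  ∂DF = F − D.
As a 9×27 matrix over Z this has rank 8, with invariant factors (1,1,1,1,1,1,1,1).

Boundary ∂_2: C_2 → C_1 maps a triangle to the signed sum of its edges. For instance
  ∂ADF = DF − AF + AD,
  ∂FGL = GL − FL + FG.
This gives a 27×18 integer matrix of rank 18; reducing to Smith normal form yields diagonal entries (1,1,1,1,1,1,1,1,1,1,1,1,1,1,1,1,1,2).

From H_k ≅ ker(∂_k) / im(∂_{k+1}) we obtain:

  H_0: rank C_0 − rank ∂_1 = 9 − 8 = 1, and the invariant factors of ∂_1 are all 1, so H_0 ≅ Z.
  H_1: rank ker ∂_1 − rank ∂_2 = (27 − 8) − 18 = 1, and ∂_2 has invariant factor 2 > 1, so H_1 ≅ Z ⊕ Z/2.
  H_2: rank ker ∂_2 − rank ∂_3 = (18 − 18) − 0 = 0, and there is no ∂_3, so H_2 ≅ 0.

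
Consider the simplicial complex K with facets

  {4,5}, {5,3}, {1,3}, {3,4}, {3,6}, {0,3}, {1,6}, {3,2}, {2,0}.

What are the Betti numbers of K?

b_0 = 1, b_1 = 3.

Order the vertices as 0 < 1 < 2 < 3 < 4 < 5 < 6. Listing each simplex with vertices in this order, K has dimension 1 with simplices:

  0-simplices (7): [0], [1], [2], [3], [4], [5], [6]
  1-simplices (9): [0,2], [0,3], [1,3], [1,6], [2,3], [3,4], [3,5], [3,6], [4,5]

so the chain groups are C_0 ≅ Z^7, C_1 ≅ Z^9.

The boundary map ∂_1: C_1 → C_0 maps an edge to its endpoints' difference, ∂[p,q] = q − p. For instance
  ∂[1,3] = [3] − [1].
The 7×9 boundary matrix has rank 6 and Smith normal form diag(1,1,1,1,1,1).

From H_k ≅ ker(∂_k) / im(∂_{k+1}) we obtain:

  H_0: rank C_0 − rank ∂_1 = 7 − 6 = 1, and the invariant factors of ∂_1 are all 1, so H_0 = Z.
  H_1: rank ker ∂_1 − rank ∂_2 = (9 − 6) − 0 = 3, and there is no ∂_2, so H_1 = Z^3.

Hence the Betti numbers are b_0 = 1, b_1 = 3.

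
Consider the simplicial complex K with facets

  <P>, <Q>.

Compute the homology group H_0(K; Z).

Fix the vertex order P < Q and write every simplex with vertices in increasing order. Then dim K = 0 and the simplices of K are:

  0-simplices (2): P, Q

giving chain groups C_0 ≅ Z^2.

Reading off H_k = ker ∂_k / im ∂_{k+1}:

  H_0: rank C_0 − rank ∂_1 = 2 − 0 = 2, and there is no ∂_1, so H_0 = Z^2.

H_0 = Z^2.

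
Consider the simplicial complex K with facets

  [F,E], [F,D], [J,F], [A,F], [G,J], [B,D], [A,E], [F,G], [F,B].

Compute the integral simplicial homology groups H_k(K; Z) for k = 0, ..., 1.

Order the vertices as A < B < D < E < F < G < J. Listing each simplex with vertices in this order, K has dimension 1 with simplices:

  0-simplices (7): A, B, D, E, F, G, J
  1-simplices (9): AE, AF, BD, BF, DF, EF, FG, FJ, GJ

so the chain groups are C_0 ≅ Z^7, C_1 ≅ Z^9.

The boundary map ∂_1: C_1 → C_0 maps an edge to its endpoints' difference, ∂[p,q] = q − p.
As a 7×9 matrix over Z this has rank 6, with invariant factors (1,1,1,1,1,1).

Now H_k = ker ∂_k / im ∂_{k+1}, so:

  H_0: rank C_0 − rank ∂_1 = 7 − 6 = 1, and the invariant factors of ∂_1 are all 1, so H_0 ≅ Z.
  H_1: rank ker ∂_1 − rank ∂_2 = (9 − 6) − 0 = 3, and there is no ∂_2, so H_1 ≅ Z^3.

As a check, the Euler characteristic is 7 − 9 = -2, which agrees with 1 − 3 = -2.

H_0 = Z,  H_1 = Z^3.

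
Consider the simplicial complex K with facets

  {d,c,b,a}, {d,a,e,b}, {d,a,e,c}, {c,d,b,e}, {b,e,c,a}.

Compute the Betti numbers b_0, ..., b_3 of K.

Fix the vertex order a < b < c < d < e and write every simplex with vertices in increasing order. Then dim K = 3 and the simplices of K are:

  0-simplices (5): a, b, c, d, e
  1-simplices (10): ab, ac, ad, ae, bc, bd, be, cd, ce, de
  2-simplices (10): abc, abd, abe, acd, ace, ade, bcd, bce, bde, cde
  3-simplices (5): abcd, abce, abde, acde, bcde

giving chain groups C_0 ≅ Z^5, C_1 ≅ Z^10, C_2 ≅ Z^10, C_3 ≅ Z^5.

∂_1: C_1 → C_0 maps an edge to its endpoints' difference, ∂[p,q] = q − p. For instance
  ∂ac = c − a.
This gives a 5×10 integer matrix of rank 4; reducing to Smith normal form yields diagonal entries (1,1,1,1).

Boundary ∂_2: C_2 → C_1 sends each 2-simplex [p,q,r] to [q,r] − [p,r] + [p,q]. For instance
  ∂ade = de − ae + ad,
  ∂bcd = cd − bd + bc.
This gives a 10×10 integer matrix of rank 6; reducing to Smith normal form yields diagonal entries (1,1,1,1,1,1).

Boundary ∂_3: C_3 → C_2 sends each 3-simplex σ to the alternating sum Σ_i (−1)^i (σ with its i-th vertex removed). For instance
  ∂bcde = cde − bde + bce − bcd,
  ∂abcd = bcd − acd + abd − abc.
This gives a 10×5 integer matrix of rank 4; reducing to Smith normal form yields diagonal entries (1,1,1,1).

Now H_k = ker ∂_k / im ∂_{k+1}, so:

  H_0: rank C_0 − rank ∂_1 = 5 − 4 = 1, and the invariant factors of ∂_1 are all 1, so H_0 = Z.
  H_1: rank ker ∂_1 − rank ∂_2 = (10 − 4) − 6 = 0, and the invariant factors of ∂_2 are all 1, so H_1 = 0.
  H_2: rank ker ∂_2 − rank ∂_3 = (10 − 6) − 4 = 0, and the invariant factors of ∂_3 are all 1, so H_2 = 0.
  H_3: rank ker ∂_3 − rank ∂_4 = (5 − 4) − 0 = 1, and there is no ∂_4, so H_3 = Z.

Hence the Betti numbers are b_0 = 1, b_1 = 0, b_2 = 0, b_3 = 1.

b_0 = 1, b_1 = 0, b_2 = 0, b_3 = 1.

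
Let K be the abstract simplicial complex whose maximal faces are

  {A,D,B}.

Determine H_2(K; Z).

K has 3 vertices, 3 edges, 1 triangle.
rank ∂_2 = 1, rank ∂_3 = 0 ⇒ b_2 = 1 − 1 − 0 = 0. So H_2 ≅ 0.

H_2 = 0.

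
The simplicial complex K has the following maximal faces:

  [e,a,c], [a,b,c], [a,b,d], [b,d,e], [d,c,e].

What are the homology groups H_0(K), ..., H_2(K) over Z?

K has 5 vertices, 10 edges, 5 triangles.
rank ∂_0 = 0, rank ∂_1 = 4 ⇒ b_0 = 5 − 0 − 4 = 1; all invariant factors of ∂_1 are 1 so no torsion. So H_0 = Z.
rank ∂_1 = 4, rank ∂_2 = 5 ⇒ b_1 = 10 − 4 − 5 = 1; all invariant factors of ∂_2 are 1 so no torsion. So H_1 = Z.
rank ∂_2 = 5, rank ∂_3 = 0 ⇒ b_2 = 5 − 5 − 0 = 0. So H_2 = 0.

H_0 = Z,  H_1 = Z,  H_2 = 0.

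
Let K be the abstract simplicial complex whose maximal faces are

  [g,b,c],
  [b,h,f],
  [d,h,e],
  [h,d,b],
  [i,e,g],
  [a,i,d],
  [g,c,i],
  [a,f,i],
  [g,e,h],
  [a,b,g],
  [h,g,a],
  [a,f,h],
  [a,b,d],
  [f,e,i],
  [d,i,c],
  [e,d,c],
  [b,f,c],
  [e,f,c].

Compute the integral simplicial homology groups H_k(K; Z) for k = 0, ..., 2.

H_0 = Z,  H_1 = Z ⊕ Z/2Z,  H_2 = 0.

We work with the vertex ordering a < b < c < d < e < f < g < h < i. The simplices of K, each written with vertices in increasing order, are:

  0-simplices (9): a, b, c, d, e, f, g, h, i
  1-simplices (27): ab, ad, af, ag, ah, ai, bc, bd, bf, bg, bh, cd, ce, cf, cg, ci, de, dh, di, ef, eg, eh, ei, fh, fi, gh, gi
  2-simplices (18): abd, abg, adi, afh, afi, agh, bcf, bcg, bdh, bfh, cde, cdi, cef, cgi, deh, efi, egh, egi

giving chain groups C_0 ≅ Z^9, C_1 ≅ Z^27, C_2 ≅ Z^18.

Boundary ∂_1: C_1 → C_0 sends each edge [p,q] (with p < q) to q − p. For instance
  ∂af = f − a.
This gives a 9×27 integer matrix of rank 8; reducing to Smith normal form yields diagonal entries (1,1,1,1,1,1,1,1).

Boundary ∂_2: C_2 → C_1 acts by ∂[p,q,r] = [q,r] − [p,r] + [p,q]. For instance
  ∂cdi = di − ci + cd,
  ∂abg = bg − ag + ab.
As a 27×18 matrix over Z this has rank 18, with invariant factors (1,1,1,1,1,1,1,1,1,1,1,1,1,1,1,1,1,2).

Now H_k = ker ∂_k / im ∂_{k+1}, so:

  H_0: rank C_0 − rank ∂_1 = 9 − 8 = 1, and the invariant factors of ∂_1 are all 1, so H_0 = Z.
  H_1: rank ker ∂_1 − rank ∂_2 = (27 − 8) − 18 = 1, and ∂_2 has invariant factor 2 > 1, so H_1 = Z ⊕ Z/2Z.
  H_2: rank ker ∂_2 − rank ∂_3 = (18 − 18) − 0 = 0, and there is no ∂_3, so H_2 = 0.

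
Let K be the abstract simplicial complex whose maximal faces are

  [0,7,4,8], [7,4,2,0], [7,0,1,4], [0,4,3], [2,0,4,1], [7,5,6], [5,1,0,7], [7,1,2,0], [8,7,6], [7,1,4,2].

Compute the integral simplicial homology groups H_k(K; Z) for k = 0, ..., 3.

Fix the vertex order 0 < 1 < 2 < 3 < 4 < 5 < 6 < 7 < 8 and write every simplex with vertices in increasing order. Then dim K = 3 and the simplices of K are:

  0-simplices (9): [0], [1], [2], [3], [4], [5], [6], [7], [8]
  1-simplices (21): [0,1], [0,2], [0,3], [0,4], [0,5], [0,7], [0,8], [1,2], [1,4], [1,5], [1,7], [2,4], [2,7], [3,4], [4,7], [4,8], [5,6], [5,7], [6,7], [6,8], [7,8]
  2-simplices (19): (19 of them)
  3-simplices (7): [0,1,2,4], [0,1,2,7], [0,1,4,7], [0,1,5,7], [0,2,4,7], [0,4,7,8], [1,2,4,7]

Hence C_0 ≅ Z^9, C_1 ≅ Z^21, C_2 ≅ Z^19, C_3 ≅ Z^7.

The boundary map ∂_1: C_1 → C_0 maps an edge to its endpoints' difference, ∂[p,q] = q − p. For instance
  ∂[1,7] = [7] − [1].
The 9×21 boundary matrix has rank 8 and Smith normal form diag(1,1,1,1,1,1,1,1).

∂_2: C_2 → C_1 acts by ∂[p,q,r] = [q,r] − [p,r] + [p,q]. For instance
  ∂[0,1,2] = [1,2] − [0,2] + [0,1],
  ∂[0,4,8] = [4,8] − [0,8] + [0,4].
This gives a 21×19 integer matrix of rank 13; reducing to Smith normal form yields diagonal entries (1,1,1,1,1,1,1,1,1,1,1,1,1).

∂_3: C_3 → C_2 sends each 3-simplex σ to the alternating sum Σ_i (−1)^i (σ with its i-th vertex removed). For instance
  ∂[1,2,4,7] = [2,4,7] − [1,4,7] + [1,2,7] − [1,2,4],
  ∂[0,4,7,8] = [4,7,8] − [0,7,8] + [0,4,8] − [0,4,7].
The resulting 19×7 matrix has rank 6, and its Smith normal form has invariant factors (1,1,1,1,1,1).

Now H_k = ker ∂_k / im ∂_{k+1}, so:

  H_0: rank C_0 − rank ∂_1 = 9 − 8 = 1, and the invariant factors of ∂_1 are all 1, so H_0 ≅ Z.
  H_1: rank ker ∂_1 − rank ∂_2 = (21 − 8) − 13 = 0, and the invariant factors of ∂_2 are all 1, so H_1 ≅ 0.
  H_2: rank ker ∂_2 − rank ∂_3 = (19 − 13) − 6 = 0, and the invariant factors of ∂_3 are all 1, so H_2 ≅ 0.
  H_3: rank ker ∂_3 − rank ∂_4 = (7 − 6) − 0 = 1, and there is no ∂_4, so H_3 ≅ Z.

As a check, the Euler characteristic is 9 − 21 + 19 − 7 = 0, which agrees with 1 − 0 + 0 − 1 = 0.

H_0 ≅ Z,  H_1 = 0,  H_2 = 0,  H_3 ≅ Z.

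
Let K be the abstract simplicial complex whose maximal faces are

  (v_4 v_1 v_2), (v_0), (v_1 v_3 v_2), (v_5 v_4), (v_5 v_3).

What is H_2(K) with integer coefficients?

We work with the vertex ordering v_0 < v_1 < v_2 < v_3 < v_4 < v_5. The simplices of K, each written with vertices in increasing order, are:

  0-simplices (6): [v_0], [v_1], [v_2], [v_3], [v_4], [v_5]
  1-simplices (7): [v_1,v_2], [v_1,v_3], [v_1,v_4], [v_2,v_3], [v_2,v_4], [v_3,v_5], [v_4,v_5]
  2-simplices (2): [v_1,v_2,v_3], [v_1,v_2,v_4]

giving chain groups C_0 ≅ Z^6, C_1 ≅ Z^7, C_2 ≅ Z^2.

∂_1: C_1 → C_0 is given by ∂[p,q] = [q] − [p].
The 6×7 boundary matrix has rank 4 and Smith normal form diag(1,1,1,1).

The boundary map ∂_2: C_2 → C_1 acts by ∂[p,q,r] = [q,r] − [p,r] + [p,q]. For instance
  ∂[v_1,v_2,v_3] = [v_2,v_3] − [v_1,v_3] + [v_1,v_2],
  ∂[v_1,v_2,v_4] = [v_2,v_4] − [v_1,v_4] + [v_1,v_2].
The 7×2 boundary matrix has rank 2 and Smith normal form diag(1,1).

Reading off H_k = ker ∂_k / im ∂_{k+1}:

  H_2: rank ker ∂_2 − rank ∂_3 = (2 − 2) − 0 = 0, and there is no ∂_3, so H_2 ≅ 0.

H_2 ≅ 0.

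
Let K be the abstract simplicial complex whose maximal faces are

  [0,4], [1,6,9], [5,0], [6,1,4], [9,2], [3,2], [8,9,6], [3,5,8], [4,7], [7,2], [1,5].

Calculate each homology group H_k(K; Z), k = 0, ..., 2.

K has 10 vertices, 17 edges, 4 triangles.
rank ∂_0 = 0, rank ∂_1 = 9 ⇒ b_0 = 10 − 0 − 9 = 1; all invariant factors of ∂_1 are 1 so no torsion. So H_0 = Z.
rank ∂_1 = 9, rank ∂_2 = 4 ⇒ b_1 = 17 − 9 − 4 = 4; all invariant factors of ∂_2 are 1 so no torsion. So H_1 = Z^4.
rank ∂_2 = 4, rank ∂_3 = 0 ⇒ b_2 = 4 − 4 − 0 = 0. So H_2 = 0.

H_0 ≅ Z,  H_1 ≅ Z^4,  H_2 = 0.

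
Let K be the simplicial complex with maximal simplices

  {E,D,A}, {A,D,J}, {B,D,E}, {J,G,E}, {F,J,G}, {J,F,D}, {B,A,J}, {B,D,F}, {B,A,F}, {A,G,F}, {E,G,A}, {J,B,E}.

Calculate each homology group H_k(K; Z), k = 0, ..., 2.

H_0 ≅ Z,  H_1 ≅ Z/2,  H_2 = 0.

Order the vertices as A < B < D < E < F < G < J. Listing each simplex with vertices in this order, K has dimension 2 with simplices:

  0-simplices (7): A, B, D, E, F, G, J
  1-simplices (18): AB, AD, AE, AF, AG, AJ, BD, BE, BF, BJ, DE, DF, DJ, EG, EJ, FG, FJ, GJ
  2-simplices (12): ABF, ABJ, ADE, ADJ, AEG, AFG, BDE, BDF, BEJ, DFJ, EGJ, FGJ

so the chain groups are C_0 ≅ Z^7, C_1 ≅ Z^18, C_2 ≅ Z^12.

The boundary map ∂_1: C_1 → C_0 maps an edge to its endpoints' difference, ∂[p,q] = q − p. For instance
  ∂BE = E − B.
The resulting 7×18 matrix has rank 6, and its Smith normal form has invariant factors (1,1,1,1,1,1).

∂_2: C_2 → C_1 sends each 2-simplex [p,q,r] to [q,r] − [p,r] + [p,q]. For instance
  ∂ADE = DE − AE + AD,
  ∂BEJ = EJ − BJ + BE.
The resulting 18×12 matrix has rank 12, and its Smith normal form has invariant factors (1,1,1,1,1,1,1,1,1,1,1,2).

Reading off H_k = ker ∂_k / im ∂_{k+1}:

  H_0: rank C_0 − rank ∂_1 = 7 − 6 = 1, and the invariant factors of ∂_1 are all 1, so H_0 = Z.
  H_1: rank ker ∂_1 − rank ∂_2 = (18 − 6) − 12 = 0, and ∂_2 has invariant factor 2 > 1, so H_1 = Z/2.
  H_2: rank ker ∂_2 − rank ∂_3 = (12 − 12) − 0 = 0, and there is no ∂_3, so H_2 = 0.

As a check, the Euler characteristic is 7 − 18 + 12 = 1, which agrees with 1 − 0 + 0 = 1.
(K is a triangulation of the real projective plane RP^2.)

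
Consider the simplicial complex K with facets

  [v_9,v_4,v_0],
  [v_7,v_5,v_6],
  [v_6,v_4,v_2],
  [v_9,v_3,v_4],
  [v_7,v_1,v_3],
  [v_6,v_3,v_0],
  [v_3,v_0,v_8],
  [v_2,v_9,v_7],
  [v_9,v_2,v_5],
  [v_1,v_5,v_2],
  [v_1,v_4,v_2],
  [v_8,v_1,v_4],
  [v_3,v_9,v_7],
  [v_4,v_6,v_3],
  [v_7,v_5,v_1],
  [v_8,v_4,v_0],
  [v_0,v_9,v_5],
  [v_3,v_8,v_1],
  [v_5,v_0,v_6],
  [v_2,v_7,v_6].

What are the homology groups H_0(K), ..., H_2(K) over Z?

H_0 ≅ Z,  H_1 ≅ Z ⊕ Z_2,  H_2 = 0.

K has 10 vertices, 30 edges, 20 triangles.
rank ∂_0 = 0, rank ∂_1 = 9 ⇒ b_0 = 10 − 0 − 9 = 1; all invariant factors of ∂_1 are 1 so no torsion. So H_0 ≅ Z.
rank ∂_1 = 9, rank ∂_2 = 20 ⇒ b_1 = 30 − 9 − 20 = 1; ∂_2 has invariant factor(s) [2] giving torsion. So H_1 ≅ Z ⊕ Z_2.
rank ∂_2 = 20, rank ∂_3 = 0 ⇒ b_2 = 20 − 20 − 0 = 0. So H_2 ≅ 0.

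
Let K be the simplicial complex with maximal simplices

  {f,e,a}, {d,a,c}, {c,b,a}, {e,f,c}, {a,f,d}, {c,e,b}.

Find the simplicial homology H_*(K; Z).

Take the total order a < b < c < d < e < f on the vertex set. Then K (dimension 2) consists of the simplices:

  0-simplices (6): a, b, c, d, e, f
  1-simplices (12): ab, ac, ad, ae, af, bc, be, cd, ce, cf, df, ef
  2-simplices (6): abc, acd, adf, aef, bce, cef

so the chain groups are C_0 ≅ Z^6, C_1 ≅ Z^12, C_2 ≅ Z^6.

The boundary map ∂_1: C_1 → C_0 is given by ∂[p,q] = [q] − [p].
The resulting 6×12 matrix has rank 5, and its Smith normal form has invariant factors (1,1,1,1,1).

∂_2: C_2 → C_1 sends each 2-simplex [p,q,r] to [q,r] − [p,r] + [p,q]. For instance
  ∂aef = ef − af + ae,
  ∂cef = ef − cf + ce.
The resulting 12×6 matrix has rank 6, and its Smith normal form has invariant factors (1,1,1,1,1,1).

Reading off H_k = ker ∂_k / im ∂_{k+1}:

  H_0: rank C_0 − rank ∂_1 = 6 − 5 = 1, and the invariant factors of ∂_1 are all 1, so H_0 ≅ Z.
  H_1: rank ker ∂_1 − rank ∂_2 = (12 − 5) − 6 = 1, and the invariant factors of ∂_2 are all 1, so H_1 ≅ Z.
  H_2: rank ker ∂_2 − rank ∂_3 = (6 − 6) − 0 = 0, and there is no ∂_3, so H_2 ≅ 0.

H_0 ≅ Z,  H_1 ≅ Z,  H_2 = 0.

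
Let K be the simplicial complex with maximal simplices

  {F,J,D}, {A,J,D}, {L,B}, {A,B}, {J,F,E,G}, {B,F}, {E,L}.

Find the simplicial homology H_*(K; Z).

H_0 = Z,  H_1 = Z^2,  H_2 = 0,  H_3 = 0.

We work with the vertex ordering A < B < D < E < F < G < J < L. The simplices of K, each written with vertices in increasing order, are:

  0-simplices (8): A, B, D, E, F, G, J, L
  1-simplices (14): AB, AD, AJ, BF, BL, DF, DJ, EF, EG, EJ, EL, FG, FJ, GJ
  2-simplices (6): ADJ, DFJ, EFG, EFJ, EGJ, FGJ
  3-simplices (1): EFGJ

so the chain groups are C_0 ≅ Z^8, C_1 ≅ Z^14, C_2 ≅ Z^6, C_3 ≅ Z^1.

The boundary map ∂_1: C_1 → C_0 maps an edge to its endpoints' difference, ∂[p,q] = q − p.
This gives a 8×14 integer matrix of rank 7; reducing to Smith normal form yields diagonal entries (1,1,1,1,1,1,1).

The boundary map ∂_2: C_2 → C_1 sends each 2-simplex [p,q,r] to [q,r] − [p,r] + [p,q]. For instance
  ∂EFG = FG − EG + EF,
  ∂EFJ = FJ − EJ + EF.
This gives a 14×6 integer matrix of rank 5; reducing to Smith normal form yields diagonal entries (1,1,1,1,1).

Boundary ∂_3: C_3 → C_2 sends each 3-simplex σ to the alternating sum Σ_i (−1)^i (σ with its i-th vertex removed). For instance
  ∂EFGJ = FGJ − EGJ + EFJ − EFG.
As a 6×1 matrix over Z this has rank 1, with invariant factors (1).

From H_k ≅ ker(∂_k) / im(∂_{k+1}) we obtain:

  H_0: rank C_0 − rank ∂_1 = 8 − 7 = 1, and the invariant factors of ∂_1 are all 1, so H_0 = Z.
  H_1: rank ker ∂_1 − rank ∂_2 = (14 − 7) − 5 = 2, and the invariant factors of ∂_2 are all 1, so H_1 = Z^2.
  H_2: rank ker ∂_2 − rank ∂_3 = (6 − 5) − 1 = 0, and the invariant factors of ∂_3 are all 1, so H_2 = 0.
  H_3: rank ker ∂_3 − rank ∂_4 = (1 − 1) − 0 = 0, and there is no ∂_4, so H_3 = 0.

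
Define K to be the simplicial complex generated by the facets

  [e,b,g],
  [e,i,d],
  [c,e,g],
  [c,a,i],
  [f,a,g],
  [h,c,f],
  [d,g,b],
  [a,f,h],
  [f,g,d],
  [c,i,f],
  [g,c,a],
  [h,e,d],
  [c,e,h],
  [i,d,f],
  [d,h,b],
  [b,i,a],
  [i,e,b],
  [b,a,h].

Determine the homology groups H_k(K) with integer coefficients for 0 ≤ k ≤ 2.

H_0 ≅ Z,  H_1 ≅ Z ⊕ Z_2,  H_2 = 0.

Order the vertices as a < b < c < d < e < f < g < h < i. Listing each simplex with vertices in this order, K has dimension 2 with simplices:

  0-simplices (9): a, b, c, d, e, f, g, h, i
  1-simplices (27): ab, ac, af, ag, ah, ai, bd, be, bg, bh, bi, ce, cf, cg, ch, ci, de, df, dg, dh, di, eg, eh, ei, fg, fh, fi
  2-simplices (18): abh, abi, acg, aci, afg, afh, bdg, bdh, beg, bei, ceg, ceh, cfh, cfi, deh, dei, dfg, dfi

Hence C_0 ≅ Z^9, C_1 ≅ Z^27, C_2 ≅ Z^18.

Boundary ∂_1: C_1 → C_0 sends each edge [p,q] (with p < q) to q − p.
The resulting 9×27 matrix has rank 8, and its Smith normal form has invariant factors (1,1,1,1,1,1,1,1).

The boundary map ∂_2: C_2 → C_1 acts by ∂[p,q,r] = [q,r] − [p,r] + [p,q]. For instance
  ∂ceh = eh − ch + ce,
  ∂ceg = eg − cg + ce.
As a 27×18 matrix over Z this has rank 18, with invariant factors (1,1,1,1,1,1,1,1,1,1,1,1,1,1,1,1,1,2).

Now H_k = ker ∂_k / im ∂_{k+1}, so:

  H_0: rank C_0 − rank ∂_1 = 9 − 8 = 1, and the invariant factors of ∂_1 are all 1, so H_0 = Z.
  H_1: rank ker ∂_1 − rank ∂_2 = (27 − 8) − 18 = 1, and ∂_2 has invariant factor 2 > 1, so H_1 = Z ⊕ Z_2.
  H_2: rank ker ∂_2 − rank ∂_3 = (18 − 18) − 0 = 0, and there is no ∂_3, so H_2 = 0.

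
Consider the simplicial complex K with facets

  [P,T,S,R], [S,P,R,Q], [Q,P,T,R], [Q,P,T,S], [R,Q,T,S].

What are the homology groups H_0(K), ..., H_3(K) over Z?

H_0 = Z,  H_1 = 0,  H_2 = 0,  H_3 = Z.

Fix the vertex order P < Q < R < S < T and write every simplex with vertices in increasing order. Then dim K = 3 and the simplices of K are:

  0-simplices (5): P, Q, R, S, T
  1-simplices (10): PQ, PR, PS, PT, QR, QS, QT, RS, RT, ST
  2-simplices (10): PQR, PQS, PQT, PRS, PRT, PST, QRS, QRT, QST, RST
  3-simplices (5): PQRS, PQRT, PQST, PRST, QRST

giving chain groups C_0 ≅ Z^5, C_1 ≅ Z^10, C_2 ≅ Z^10, C_3 ≅ Z^5.

Boundary ∂_1: C_1 → C_0 maps an edge to its endpoints' difference, ∂[p,q] = q − p. For instance
  ∂PS = S − P.
The resulting 5×10 matrix has rank 4, and its Smith normal form has invariant factors (1,1,1,1).

Boundary ∂_2: C_2 → C_1 acts by ∂[p,q,r] = [q,r] − [p,r] + [p,q]. For instance
  ∂QST = ST − QT + QS,
  ∂PRT = RT − PT + PR.
The resulting 10×10 matrix has rank 6, and its Smith normal form has invariant factors (1,1,1,1,1,1).

The boundary map ∂_3: C_3 → C_2 sends each 3-simplex σ to the alternating sum Σ_i (−1)^i (σ with its i-th vertex removed). For instance
  ∂PQST = QST − PST + PQT − PQS,
  ∂QRST = RST − QST + QRT − QRS.
As a 10×5 matrix over Z this has rank 4, with invariant factors (1,1,1,1).

Computing H_k = (kernel of ∂_k) / (image of ∂_{k+1}):

  H_0: rank C_0 − rank ∂_1 = 5 − 4 = 1, and the invariant factors of ∂_1 are all 1, so H_0 ≅ Z.
  H_1: rank ker ∂_1 − rank ∂_2 = (10 − 4) − 6 = 0, and the invariant factors of ∂_2 are all 1, so H_1 ≅ 0.
  H_2: rank ker ∂_2 − rank ∂_3 = (10 − 6) − 4 = 0, and the invariant factors of ∂_3 are all 1, so H_2 ≅ 0.
  H_3: rank ker ∂_3 − rank ∂_4 = (5 − 4) − 0 = 1, and there is no ∂_4, so H_3 ≅ Z.

(K is a triangulation of the 3-sphere S^3.)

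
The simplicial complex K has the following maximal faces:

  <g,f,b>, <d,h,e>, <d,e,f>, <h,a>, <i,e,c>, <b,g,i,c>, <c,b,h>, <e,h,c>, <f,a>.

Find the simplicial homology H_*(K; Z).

Fix the vertex order a < b < c < d < e < f < g < h < i and write every simplex with vertices in increasing order. Then dim K = 3 and the simplices of K are:

  0-simplices (9): a, b, c, d, e, f, g, h, i
  1-simplices (19): af, ah, bc, bf, bg, bh, bi, ce, cg, ch, ci, de, df, dh, ef, eh, ei, fg, gi
  2-simplices (10): bcg, bch, bci, bfg, bgi, ceh, cei, cgi, def, deh
  3-simplices (1): bcgi

giving chain groups C_0 ≅ Z^9, C_1 ≅ Z^19, C_2 ≅ Z^10, C_3 ≅ Z^1.

Boundary ∂_1: C_1 → C_0 is given by ∂[p,q] = [q] − [p].
This gives a 9×19 integer matrix of rank 8; reducing to Smith normal form yields diagonal entries (1,1,1,1,1,1,1,1).

∂_2: C_2 → C_1 acts by ∂[p,q,r] = [q,r] − [p,r] + [p,q]. For instance
  ∂bfg = fg − bg + bf,
  ∂deh = eh − dh + de.
The resulting 19×10 matrix has rank 9, and its Smith normal form has invariant factors (1,1,1,1,1,1,1,1,1).

Boundary ∂_3: C_3 → C_2 sends each 3-simplex σ to the alternating sum Σ_i (−1)^i (σ with its i-th vertex removed). For instance
  ∂bcgi = cgi − bgi + bci − bcg.
The resulting 10×1 matrix has rank 1, and its Smith normal form has invariant factors (1).

From H_k ≅ ker(∂_k) / im(∂_{k+1}) we obtain:

  H_0: rank C_0 − rank ∂_1 = 9 − 8 = 1, and the invariant factors of ∂_1 are all 1, so H_0 ≅ Z.
  H_1: rank ker ∂_1 − rank ∂_2 = (19 − 8) − 9 = 2, and the invariant factors of ∂_2 are all 1, so H_1 ≅ Z^2.
  H_2: rank ker ∂_2 − rank ∂_3 = (10 − 9) − 1 = 0, and the invariant factors of ∂_3 are all 1, so H_2 ≅ 0.
  H_3: rank ker ∂_3 − rank ∂_4 = (1 − 1) − 0 = 0, and there is no ∂_4, so H_3 ≅ 0.

As a check, the Euler characteristic is 9 − 19 + 10 − 1 = -1, which agrees with 1 − 2 + 0 − 0 = -1.

H_0 = Z,  H_1 = Z^2,  H_2 = 0,  H_3 = 0.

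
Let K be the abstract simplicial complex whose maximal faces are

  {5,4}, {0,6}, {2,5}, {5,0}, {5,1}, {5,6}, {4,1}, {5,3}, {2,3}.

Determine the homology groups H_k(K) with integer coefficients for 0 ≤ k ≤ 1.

Take the total order 0 < 1 < 2 < 3 < 4 < 5 < 6 on the vertex set. Then K (dimension 1) consists of the simplices:

  0-simplices (7): [0], [1], [2], [3], [4], [5], [6]
  1-simplices (9): [0,5], [0,6], [1,4], [1,5], [2,3], [2,5], [3,5], [4,5], [5,6]

Hence C_0 ≅ Z^7, C_1 ≅ Z^9.

∂_1: C_1 → C_0 maps an edge to its endpoints' difference, ∂[p,q] = q − p. For instance
  ∂[2,5] = [5] − [2].
The resulting 7×9 matrix has rank 6, and its Smith normal form has invariant factors (1,1,1,1,1,1).

Now H_k = ker ∂_k / im ∂_{k+1}, so:

  H_0: rank C_0 − rank ∂_1 = 7 − 6 = 1, and the invariant factors of ∂_1 are all 1, so H_0 ≅ Z.
  H_1: rank ker ∂_1 − rank ∂_2 = (9 − 6) − 0 = 3, and there is no ∂_2, so H_1 ≅ Z^3.

H_0 ≅ Z,  H_1 ≅ Z^3.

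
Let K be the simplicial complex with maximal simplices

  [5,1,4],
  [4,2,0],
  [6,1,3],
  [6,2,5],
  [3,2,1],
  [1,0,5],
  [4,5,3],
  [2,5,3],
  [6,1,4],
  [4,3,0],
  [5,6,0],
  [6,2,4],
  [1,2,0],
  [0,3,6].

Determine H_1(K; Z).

H_1 ≅ Z^2.

Fix the vertex order 0 < 1 < 2 < 3 < 4 < 5 < 6 and write every simplex with vertices in increasing order. Then dim K = 2 and the simplices of K are:

  0-simplices (7): [0], [1], [2], [3], [4], [5], [6]
  1-simplices (21): [0,1], [0,2], [0,3], [0,4], [0,5], [0,6], [1,2], [1,3], [1,4], [1,5], [1,6], [2,3], [2,4], [2,5], [2,6], [3,4], [3,5], [3,6], [4,5], [4,6], [5,6]
  2-simplices (14): [0,1,2], [0,1,5], [0,2,4], [0,3,4], [0,3,6], [0,5,6], [1,2,3], [1,3,6], [1,4,5], [1,4,6], [2,3,5], [2,4,6], [2,5,6], [3,4,5]

so the chain groups are C_0 ≅ Z^7, C_1 ≅ Z^21, C_2 ≅ Z^14.

Boundary ∂_1: C_1 → C_0 is given by ∂[p,q] = [q] − [p].
This gives a 7×21 integer matrix of rank 6; reducing to Smith normal form yields diagonal entries (1,1,1,1,1,1).

Boundary ∂_2: C_2 → C_1 acts by ∂[p,q,r] = [q,r] − [p,r] + [p,q]. For instance
  ∂[1,4,6] = [4,6] − [1,6] + [1,4],
  ∂[1,4,5] = [4,5] − [1,5] + [1,4].
As a 21×14 matrix over Z this has rank 13, with invariant factors (1,1,1,1,1,1,1,1,1,1,1,1,1).

Now H_k = ker ∂_k / im ∂_{k+1}, so:

  H_1: rank ker ∂_1 − rank ∂_2 = (21 − 6) − 13 = 2, and the invariant factors of ∂_2 are all 1, so H_1 ≅ Z^2.

(K is a triangulation of the torus T^2.)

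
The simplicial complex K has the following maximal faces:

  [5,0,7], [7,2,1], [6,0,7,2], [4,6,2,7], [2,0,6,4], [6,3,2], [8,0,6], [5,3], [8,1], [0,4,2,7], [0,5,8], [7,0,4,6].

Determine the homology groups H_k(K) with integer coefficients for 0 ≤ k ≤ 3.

Take the total order 0 < 1 < 2 < 3 < 4 < 5 < 6 < 7 < 8 on the vertex set. Then K (dimension 3) consists of the simplices:

  0-simplices (9): [0], [1], [2], [3], [4], [5], [6], [7], [8]
  1-simplices (21): [0,2], [0,4], [0,5], [0,6], [0,7], [0,8], [1,2], [1,7], [1,8], [2,3], [2,4], [2,6], [2,7], [3,5], [3,6], [4,6], [4,7], [5,7], [5,8], [6,7], [6,8]
  2-simplices (15): [0,2,4], [0,2,6], [0,2,7], [0,4,6], [0,4,7], [0,5,7], [0,5,8], [0,6,7], [0,6,8], [1,2,7], [2,3,6], [2,4,6], [2,4,7], [2,6,7], [4,6,7]
  3-simplices (5): [0,2,4,6], [0,2,4,7], [0,2,6,7], [0,4,6,7], [2,4,6,7]

giving chain groups C_0 ≅ Z^9, C_1 ≅ Z^21, C_2 ≅ Z^15, C_3 ≅ Z^5.

The boundary map ∂_1: C_1 → C_0 sends each edge [p,q] (with p < q) to q − p.
The 9×21 boundary matrix has rank 8 and Smith normal form diag(1,1,1,1,1,1,1,1).

The boundary map ∂_2: C_2 → C_1 maps a triangle to the signed sum of its edges. For instance
  ∂[0,5,7] = [5,7] − [0,7] + [0,5],
  ∂[2,3,6] = [3,6] − [2,6] + [2,3].
The 21×15 boundary matrix has rank 11 and Smith normal form diag(1,1,1,1,1,1,1,1,1,1,1).

∂_3: C_3 → C_2 sends each 3-simplex σ to the alternating sum Σ_i (−1)^i (σ with its i-th vertex removed). For instance
  ∂[0,2,6,7] = [2,6,7] − [0,6,7] + [0,2,7] − [0,2,6],
  ∂[0,4,6,7] = [4,6,7] − [0,6,7] + [0,4,7] − [0,4,6].
The 15×5 boundary matrix has rank 4 and Smith normal form diag(1,1,1,1).

Reading off H_k = ker ∂_k / im ∂_{k+1}:

  H_0: rank C_0 − rank ∂_1 = 9 − 8 = 1, and the invariant factors of ∂_1 are all 1, so H_0 = Z.
  H_1: rank ker ∂_1 − rank ∂_2 = (21 − 8) − 11 = 2, and the invariant factors of ∂_2 are all 1, so H_1 = Z^2.
  H_2: rank ker ∂_2 − rank ∂_3 = (15 − 11) − 4 = 0, and the invariant factors of ∂_3 are all 1, so H_2 = 0.
  H_3: rank ker ∂_3 − rank ∂_4 = (5 − 4) − 0 = 1, and there is no ∂_4, so H_3 = Z.

As a check, the Euler characteristic is 9 − 21 + 15 − 5 = -2, which agrees with 1 − 2 + 0 − 1 = -2.

H_0 = Z,  H_1 = Z^2,  H_2 = 0,  H_3 = Z.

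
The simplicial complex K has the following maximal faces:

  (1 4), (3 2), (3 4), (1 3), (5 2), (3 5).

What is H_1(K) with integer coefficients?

K has 5 vertices, 6 edges.
rank ∂_1 = 4, rank ∂_2 = 0 ⇒ b_1 = 6 − 4 − 0 = 2. So H_1 ≅ Z^2.

H_1 = Z^2.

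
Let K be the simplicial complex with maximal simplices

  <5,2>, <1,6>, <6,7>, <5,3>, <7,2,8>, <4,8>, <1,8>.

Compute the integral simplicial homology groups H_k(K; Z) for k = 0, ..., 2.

H_0 ≅ Z,  H_1 ≅ Z,  H_2 = 0.

Order the vertices as 1 < 2 < 3 < 4 < 5 < 6 < 7 < 8. Listing each simplex with vertices in this order, K has dimension 2 with simplices:

  0-simplices (8): [1], [2], [3], [4], [5], [6], [7], [8]
  1-simplices (9): [1,6], [1,8], [2,5], [2,7], [2,8], [3,5], [4,8], [6,7], [7,8]
  2-simplices (1): [2,7,8]

giving chain groups C_0 ≅ Z^8, C_1 ≅ Z^9, C_2 ≅ Z^1.

∂_1: C_1 → C_0 sends each edge [p,q] (with p < q) to q − p. For instance
  ∂[2,5] = [5] − [2].
This gives a 8×9 integer matrix of rank 7; reducing to Smith normal form yields diagonal entries (1,1,1,1,1,1,1).

The boundary map ∂_2: C_2 → C_1 maps a triangle to the signed sum of its edges. For instance
  ∂[2,7,8] = [7,8] − [2,8] + [2,7].
The 9×1 boundary matrix has rank 1 and Smith normal form diag(1).

Now H_k = ker ∂_k / im ∂_{k+1}, so:

  H_0: rank C_0 − rank ∂_1 = 8 − 7 = 1, and the invariant factors of ∂_1 are all 1, so H_0 = Z.
  H_1: rank ker ∂_1 − rank ∂_2 = (9 − 7) − 1 = 1, and the invariant factors of ∂_2 are all 1, so H_1 = Z.
  H_2: rank ker ∂_2 − rank ∂_3 = (1 − 1) − 0 = 0, and there is no ∂_3, so H_2 = 0.

As a check, the Euler characteristic is 8 − 9 + 1 = 0, which agrees with 1 − 1 + 0 = 0.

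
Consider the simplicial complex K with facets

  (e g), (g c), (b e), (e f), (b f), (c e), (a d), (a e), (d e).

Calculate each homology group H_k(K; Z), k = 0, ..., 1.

H_0 = Z,  H_1 = Z^3.

Take the total order a < b < c < d < e < f < g on the vertex set. Then K (dimension 1) consists of the simplices:

  0-simplices (7): a, b, c, d, e, f, g
  1-simplices (9): ad, ae, be, bf, ce, cg, de, ef, eg

so the chain groups are C_0 ≅ Z^7, C_1 ≅ Z^9.

Boundary ∂_1: C_1 → C_0 sends each edge [p,q] (with p < q) to q − p. For instance
  ∂ad = d − a.
As a 7×9 matrix over Z this has rank 6, with invariant factors (1,1,1,1,1,1).

From H_k ≅ ker(∂_k) / im(∂_{k+1}) we obtain:

  H_0: rank C_0 − rank ∂_1 = 7 − 6 = 1, and the invariant factors of ∂_1 are all 1, so H_0 = Z.
  H_1: rank ker ∂_1 − rank ∂_2 = (9 − 6) − 0 = 3, and there is no ∂_2, so H_1 = Z^3.

As a check, the Euler characteristic is 7 − 9 = -2, which agrees with 1 − 3 = -2.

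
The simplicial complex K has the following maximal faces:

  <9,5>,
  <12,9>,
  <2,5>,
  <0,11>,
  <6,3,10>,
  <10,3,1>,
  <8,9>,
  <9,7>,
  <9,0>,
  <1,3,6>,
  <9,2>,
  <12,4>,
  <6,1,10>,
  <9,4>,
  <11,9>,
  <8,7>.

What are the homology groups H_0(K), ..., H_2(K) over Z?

H_0 = Z^2,  H_1 = Z^4,  H_2 = Z.

We work with the vertex ordering 0 < 1 < 2 < 3 < 4 < 5 < 6 < 7 < 8 < 9 < 10 < 11 < 12. The simplices of K, each written with vertices in increasing order, are:

  0-simplices (13): [0], [1], [2], [3], [4], [5], [6], [7], [8], [9], [10], [11], [12]
  1-simplices (18): [0,9], [0,11], [1,3], [1,6], [1,10], [2,5], [2,9], [3,6], [3,10], [4,9], [4,12], [5,9], [6,10], [7,8], [7,9], [8,9], [9,11], [9,12]
  2-simplices (4): [1,3,6], [1,3,10], [1,6,10], [3,6,10]

Hence C_0 ≅ Z^13, C_1 ≅ Z^18, C_2 ≅ Z^4.

∂_1: C_1 → C_0 sends each edge [p,q] (with p < q) to q − p. For instance
  ∂[4,12] = [12] − [4].
The 13×18 boundary matrix has rank 11 and Smith normal form diag(1,1,1,1,1,1,1,1,1,1,1).

∂_2: C_2 → C_1 maps a triangle to the signed sum of its edges. For instance
  ∂[1,3,10] = [3,10] − [1,10] + [1,3],
  ∂[1,3,6] = [3,6] − [1,6] + [1,3].
The 18×4 boundary matrix has rank 3 and Smith normal form diag(1,1,1).

From H_k ≅ ker(∂_k) / im(∂_{k+1}) we obtain:

  H_0: rank C_0 − rank ∂_1 = 13 − 11 = 2, and the invariant factors of ∂_1 are all 1, so H_0 = Z^2.
  H_1: rank ker ∂_1 − rank ∂_2 = (18 − 11) − 3 = 4, and the invariant factors of ∂_2 are all 1, so H_1 = Z^4.
  H_2: rank ker ∂_2 − rank ∂_3 = (4 − 3) − 0 = 1, and there is no ∂_3, so H_2 = Z.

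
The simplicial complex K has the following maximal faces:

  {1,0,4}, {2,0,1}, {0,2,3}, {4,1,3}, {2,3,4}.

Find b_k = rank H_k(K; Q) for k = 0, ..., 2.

Take the total order 0 < 1 < 2 < 3 < 4 on the vertex set. Then K (dimension 2) consists of the simplices:

  0-simplices (5): [0], [1], [2], [3], [4]
  1-simplices (10): [0,1], [0,2], [0,3], [0,4], [1,2], [1,3], [1,4], [2,3], [2,4], [3,4]
  2-simplices (5): [0,1,2], [0,1,4], [0,2,3], [1,3,4], [2,3,4]

so the chain groups are C_0 ≅ Z^5, C_1 ≅ Z^10, C_2 ≅ Z^5.

The boundary map ∂_1: C_1 → C_0 is given by ∂[p,q] = [q] − [p]. For instance
  ∂[0,3] = [3] − [0].
As a 5×10 matrix over Z this has rank 4, with invariant factors (1,1,1,1).

Boundary ∂_2: C_2 → C_1 sends each 2-simplex [p,q,r] to [q,r] − [p,r] + [p,q]. For instance
  ∂[2,3,4] = [3,4] − [2,4] + [2,3],
  ∂[0,1,2] = [1,2] − [0,2] + [0,1].
The 10×5 boundary matrix has rank 5 and Smith normal form diag(1,1,1,1,1).

Reading off H_k = ker ∂_k / im ∂_{k+1}:

  H_0: rank C_0 − rank ∂_1 = 5 − 4 = 1, and the invariant factors of ∂_1 are all 1, so H_0 ≅ Z.
  H_1: rank ker ∂_1 − rank ∂_2 = (10 − 4) − 5 = 1, and the invariant factors of ∂_2 are all 1, so H_1 ≅ Z.
  H_2: rank ker ∂_2 − rank ∂_3 = (5 − 5) − 0 = 0, and there is no ∂_3, so H_2 ≅ 0.

As a check, the Euler characteristic is 5 − 10 + 5 = 0, which agrees with 1 − 1 + 0 = 0.

Hence the Betti numbers are b_0 = 1, b_1 = 1, b_2 = 0.

b_0 = 1, b_1 = 1, b_2 = 0.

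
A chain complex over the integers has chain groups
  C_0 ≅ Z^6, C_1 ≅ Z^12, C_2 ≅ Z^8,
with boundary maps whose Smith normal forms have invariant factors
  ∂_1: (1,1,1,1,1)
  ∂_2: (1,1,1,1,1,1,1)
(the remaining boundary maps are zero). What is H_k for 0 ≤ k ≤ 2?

H_0: b_0 = 6 − 0 − 5 = 1; torsion from ∂_1 factors > 1: none. So H_0 ≅ Z.
H_1: b_1 = 12 − 5 − 7 = 0; torsion from ∂_2 factors > 1: none. So H_1 ≅ 0.
H_2: b_2 = 8 − 7 − 0 = 1; torsion from ∂_3 factors > 1: none. So H_2 ≅ Z.

H_0 ≅ Z,  H_1 = 0,  H_2 ≅ Z.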